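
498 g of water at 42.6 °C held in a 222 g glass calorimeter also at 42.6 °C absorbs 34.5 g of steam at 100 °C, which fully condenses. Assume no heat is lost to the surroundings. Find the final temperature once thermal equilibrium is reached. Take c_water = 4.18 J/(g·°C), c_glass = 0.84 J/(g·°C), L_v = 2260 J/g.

T_f ≈ 78.4 °C

Conservation of energy gives ΣQ = 0:
steam→water at 100 °C releases m L_v = 34.5·2260 = 77970
  condensate cools 100→T: 34.5·4.18·(T − 100) = 144.21(T − 100)
  original water: 2081.6(T − 42.6)
  glass cup: 222·0.84·(T − 42.6) = 186.48(T − 42.6)
2412.3 T = 77970 + 14421 + 96622 = 189013
T ≈ 78.35 °C, under the boiling point, so the assumption holds.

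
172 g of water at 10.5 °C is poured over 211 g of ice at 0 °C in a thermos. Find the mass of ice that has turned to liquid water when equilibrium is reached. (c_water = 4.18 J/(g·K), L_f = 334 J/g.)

Cooling the water to 0 °C releases 172×4.18×10.5 = 7549.1 J.
Fully melting the ice requires m_ice L_f = 211×334 = 70474 J.
That's not enough to melt it all — equilibrium is at 0 °C with ice remaining.
m_melt = 7549.1 / L_f = 22.6 g.

m_melted ≈ 22.6 g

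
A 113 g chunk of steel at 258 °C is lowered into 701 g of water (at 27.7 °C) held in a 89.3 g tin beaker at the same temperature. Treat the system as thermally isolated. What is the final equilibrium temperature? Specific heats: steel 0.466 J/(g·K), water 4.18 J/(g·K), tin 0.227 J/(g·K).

T_f ≈ 31.7 °C

Energy conservation, ΣQ = 0:
113·0.466·(T − 258) + 701·4.18·(T − 27.7) + 89.3·0.227·(T − 27.7) = 0
(52.66 + 2930.2 + 20.27) T = 52.66·258 + 2930.2·27.7 + 20.27·27.7
T = 95313 / 3003.1 = 31.7 °C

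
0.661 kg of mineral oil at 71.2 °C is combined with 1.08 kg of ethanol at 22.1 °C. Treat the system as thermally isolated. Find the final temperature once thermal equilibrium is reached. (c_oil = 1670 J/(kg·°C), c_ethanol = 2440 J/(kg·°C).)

Conservation of energy gives ΣQ = 0:
0.661*1670*(T − 71.2) + 1.08*2440*(T − 22.1) = 0
1103.9(T − 71.2) + 2635.2(T − 22.1) = 0
3739.1 T = 136833
T = 136833 / 3739.1 = 36.6 °C

T_f ≈ 36.6 °C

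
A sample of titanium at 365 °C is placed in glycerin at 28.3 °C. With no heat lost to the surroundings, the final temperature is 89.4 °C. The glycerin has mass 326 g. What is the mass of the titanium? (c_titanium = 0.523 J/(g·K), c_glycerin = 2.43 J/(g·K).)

m ≈ 336 g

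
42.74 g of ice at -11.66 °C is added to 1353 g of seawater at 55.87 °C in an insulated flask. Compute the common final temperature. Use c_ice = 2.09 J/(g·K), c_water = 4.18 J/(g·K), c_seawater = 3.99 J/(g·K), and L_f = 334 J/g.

T_f ≈ 51.3 °C

Energy balance with sensible and latent terms:
ice -11.66→0 °C: 42.74·2.09·11.66 = 1041.5
  melt ice: 42.74·334 = 14275
  warm the meltwater: 178.65 T
  seawater cools: 1353·3.99·(T − 55.87) = 5398.5(T − 55.87)
5577.1 T = 301613 − 15317 = 286296
T ≈ 51.33 °C. Since T > 0 °C, the all-ice-melts assumption holds.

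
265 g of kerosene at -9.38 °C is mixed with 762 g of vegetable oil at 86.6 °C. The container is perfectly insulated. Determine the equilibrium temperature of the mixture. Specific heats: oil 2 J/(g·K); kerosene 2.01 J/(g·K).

T_f ≈ 61.7 °C

Energy conservation, ΣQ = 0:
762·2·(T − 86.6) + 265·2.01·(T − (-9.38)) = 0
1524(T − 86.6) + 532.65(T − (-9.38)) = 0
(1524 + 532.65) T = 1524·86.6 + 532.65·(-9.38)
T = 126982/2056.7 ≈ 61.74 °C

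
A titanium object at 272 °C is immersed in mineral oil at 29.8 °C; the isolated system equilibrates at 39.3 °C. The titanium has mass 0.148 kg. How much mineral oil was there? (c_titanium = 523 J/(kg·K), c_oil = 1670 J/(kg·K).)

m ≈ 1.14 kg

Setting the total heat transfer to zero:
0.148×523×(39.3 − 272) + m×1670×(39.3 − 29.8) = 0
15865 m = 18012
m = 18012/15865 ≈ 1.135 kg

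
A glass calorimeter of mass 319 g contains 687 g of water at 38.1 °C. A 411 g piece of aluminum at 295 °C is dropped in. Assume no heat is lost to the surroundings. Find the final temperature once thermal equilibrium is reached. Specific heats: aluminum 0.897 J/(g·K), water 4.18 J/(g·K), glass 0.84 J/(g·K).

T_f ≈ 65.1 °C

With ΣQ=0 the equilibrium temperature is the m·c-weighted mean:
T_f = (368.67·295 + 2871.7·38.1 + 267.96·38.1) / (368.67 + 2871.7 + 267.96)
    = 228376 / 3508.3 ≈ 65.10 °C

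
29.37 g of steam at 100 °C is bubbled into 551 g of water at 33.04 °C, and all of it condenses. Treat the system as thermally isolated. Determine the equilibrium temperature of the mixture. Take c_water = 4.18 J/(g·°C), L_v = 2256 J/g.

T_f ≈ 63.7 °C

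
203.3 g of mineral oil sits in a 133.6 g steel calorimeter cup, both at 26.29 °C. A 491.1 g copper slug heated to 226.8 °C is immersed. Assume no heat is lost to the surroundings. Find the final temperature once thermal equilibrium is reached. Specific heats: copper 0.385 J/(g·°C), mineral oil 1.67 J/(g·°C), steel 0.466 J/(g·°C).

T_f ≈ 90.5 °C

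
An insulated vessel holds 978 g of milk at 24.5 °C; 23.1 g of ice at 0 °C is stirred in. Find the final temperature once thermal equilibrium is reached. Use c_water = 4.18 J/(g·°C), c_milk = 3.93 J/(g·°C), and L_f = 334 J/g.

Setting the total heat transfer to zero:
fusion: m_ice L_f = 23.1×334 = 7715.4; warm the meltwater: 96.56 T; milk: 3843.5(T − 24.5)
3940.1 T = 94167 − 7715.4 = 86451
T ≈ 21.94 °C (positive, so assuming full melt was valid).

T_f ≈ 21.9 °C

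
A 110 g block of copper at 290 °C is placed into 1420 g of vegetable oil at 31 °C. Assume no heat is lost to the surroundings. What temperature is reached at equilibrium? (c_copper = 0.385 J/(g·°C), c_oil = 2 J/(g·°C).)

T_f ≈ 34.8 °C

Set heat shed by the hot body equal to heat absorbed by the cold body:
110·0.385·(290 − T) = 1420·2·(T − 31)
42.35(290 − T) = 2840(T − 31)
2882.3 T = 100322  ⇒  T ≈ 34.81 °C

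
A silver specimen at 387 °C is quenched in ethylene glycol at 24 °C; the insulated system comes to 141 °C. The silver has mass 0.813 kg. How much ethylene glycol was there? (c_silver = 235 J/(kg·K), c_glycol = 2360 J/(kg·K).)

Taking heat into each body as positive, Σ m c ΔT = 0:
0.813·235·(141 − 387) + m·2360·(141 − 24) = 0
276120 m = 47000
m = 47000/276120 ≈ 0.1702 kg

m ≈ 0.17 kg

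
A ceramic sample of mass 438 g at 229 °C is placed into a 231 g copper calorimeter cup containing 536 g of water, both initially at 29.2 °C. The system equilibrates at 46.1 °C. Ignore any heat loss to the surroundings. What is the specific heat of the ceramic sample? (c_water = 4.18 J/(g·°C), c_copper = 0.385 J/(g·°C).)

Energy conservation, ΣQ = 0:
438×c×(46.1 − 229) + 536×4.18×(46.1 − 29.2) + 231×0.385×(46.1 − 29.2) = 0
-80110 c = -39367
c = -39367/-80110 ≈ 0.4914 J/(g·°C)

c ≈ 0.491 J/(g·°C)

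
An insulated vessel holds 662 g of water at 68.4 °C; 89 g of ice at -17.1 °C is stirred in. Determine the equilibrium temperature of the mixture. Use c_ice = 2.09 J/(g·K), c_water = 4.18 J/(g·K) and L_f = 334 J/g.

T_f ≈ 49.8 °C

Conservation of energy gives ΣQ = 0:
ice -17.1→0 °C: 89×2.09×17.1 = 3180.8; fusion: m_ice L_f = 89×334 = 29726; warm the meltwater: 372.02 T; water cools: 662×4.18×(T − 68.4) = 2767.2(T − 68.4)
3139.2 T = 189274 − 32907 = 156367
T ≈ 49.81 °C — above 0 °C, consistent with complete melting.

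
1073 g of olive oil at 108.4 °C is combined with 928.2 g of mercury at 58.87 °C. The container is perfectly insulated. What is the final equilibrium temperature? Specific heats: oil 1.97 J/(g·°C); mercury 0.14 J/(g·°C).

T_f ≈ 105.5 °C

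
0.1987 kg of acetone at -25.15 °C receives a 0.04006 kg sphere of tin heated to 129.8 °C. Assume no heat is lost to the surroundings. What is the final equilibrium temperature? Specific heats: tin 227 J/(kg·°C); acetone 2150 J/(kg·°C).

T_f ≈ -21.9 °C

With ΣQ=0 the equilibrium temperature is the m·c-weighted mean:
T_f = (9.094*129.8 + 427.2*(-25.15)) / (9.094 + 427.2)
    = -9563.9 / 436.3 ≈ -21.92 °C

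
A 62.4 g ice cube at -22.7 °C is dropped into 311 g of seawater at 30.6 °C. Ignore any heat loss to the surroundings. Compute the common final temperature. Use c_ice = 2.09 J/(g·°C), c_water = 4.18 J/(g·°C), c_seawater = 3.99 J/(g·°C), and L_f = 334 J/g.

Taking heat into each body as positive, Σ m c ΔT = 0:
warm ice to 0 °C: 62.4·2.09·(0 − (-22.7)) = 2960.4
  melt ice: 62.4·334 = 20842
  meltwater 0→T: 62.4·4.18·T = 260.83 T
  seawater: 1240.9(T − 30.6)
1501.7 T = 37971 − 23802 = 14169
T ≈ 9.44 °C (positive, so assuming full melt was valid).

T_f ≈ 9.4 °C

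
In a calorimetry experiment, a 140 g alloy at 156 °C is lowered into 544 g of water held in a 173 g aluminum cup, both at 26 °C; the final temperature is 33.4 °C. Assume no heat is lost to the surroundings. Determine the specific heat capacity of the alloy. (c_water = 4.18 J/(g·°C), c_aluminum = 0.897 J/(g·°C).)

c ≈ 1.05 J/(g·°C)

Net heat exchanged in the isolated system is zero:
140·c·(33.4 − 156) + 544·4.18·(33.4 − 26) + 173·0.897·(33.4 − 26) = 0
-17164 c = -17975
c = -17975/-17164 ≈ 1.047 J/(g·°C)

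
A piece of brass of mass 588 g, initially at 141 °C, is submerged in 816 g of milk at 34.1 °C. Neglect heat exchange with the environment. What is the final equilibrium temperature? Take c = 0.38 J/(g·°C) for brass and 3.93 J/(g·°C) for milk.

T_f = Σ m_i c_i T_i / Σ m_i c_i:
T_f = (223.44*141 + 3206.9*34.1) / (223.44 + 3206.9)
    = 140860 / 3430.3 ≈ 41.06 °C

T_f ≈ 41.1 °C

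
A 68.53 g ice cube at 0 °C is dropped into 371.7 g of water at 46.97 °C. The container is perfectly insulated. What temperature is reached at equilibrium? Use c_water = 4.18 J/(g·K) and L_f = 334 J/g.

T_f ≈ 27.2 °C

Energy balance with sensible and latent terms:
fusion: m_ice L_f = 68.53×334 = 22889; warm the meltwater: 286.46 T; water cools: 371.7×4.18×(T − 46.97) = 1553.7(T − 46.97)
1840.2 T = 72978 − 22889 = 50089
T ≈ 27.22 °C. Since T > 0 °C, the all-ice-melts assumption holds.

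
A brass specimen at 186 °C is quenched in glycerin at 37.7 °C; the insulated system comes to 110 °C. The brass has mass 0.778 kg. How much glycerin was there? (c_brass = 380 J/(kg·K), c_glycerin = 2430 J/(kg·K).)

Heat gained plus heat lost sum to zero:
0.778×380×(110 − 186) + m×2430×(110 − 37.7) = 0
175689 m = 22469
m = 22469/175689 ≈ 0.1279 kg

m ≈ 0.128 kg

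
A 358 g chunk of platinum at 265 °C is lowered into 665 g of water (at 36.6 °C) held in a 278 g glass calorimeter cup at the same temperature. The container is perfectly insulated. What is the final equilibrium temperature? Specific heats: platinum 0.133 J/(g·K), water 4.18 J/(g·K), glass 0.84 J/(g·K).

T_f ≈ 40.2 °C

Heat gained plus heat lost sum to zero:
358·0.133·(T − 265) + 665·4.18·(T − 36.6) + 278·0.84·(T − 36.6) = 0
47.61(T − 265) + 2779.7(T − 36.6) + 233.52(T − 36.6) = 0
(47.61 + 2779.7 + 233.52) T = 47.61·265 + 2779.7·36.6 + 233.52·36.6
T = 122902 / 3060.8 = 40.2 °C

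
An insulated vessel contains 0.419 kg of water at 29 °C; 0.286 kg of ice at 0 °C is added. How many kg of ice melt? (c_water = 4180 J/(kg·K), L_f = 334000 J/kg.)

m_melted ≈ 0.152 kg

Cooling the water to 0 °C releases 0.419×4180×29 = 50791 J.
Melting all 0.286 kg of ice would need 0.286×334000 = 95524 J.
Since 50791 < 95524 J, not all the ice melts; equilibrium is at 0 °C.
m_melt = 50791 / L_f = 0.1521 kg.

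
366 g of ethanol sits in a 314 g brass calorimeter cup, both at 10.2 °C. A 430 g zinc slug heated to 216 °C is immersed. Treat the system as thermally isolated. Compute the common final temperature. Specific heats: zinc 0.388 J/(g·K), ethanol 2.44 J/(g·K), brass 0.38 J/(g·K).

T_f ≈ 39.3 °C

Energy conservation, ΣQ = 0:
430×0.388×(T − 216) + 366×2.44×(T − 10.2) + 314×0.38×(T − 10.2) = 0
166.84(T − 216) + 893.04(T − 10.2) + 119.32(T − 10.2) = 0
(166.84 + 893.04 + 119.32) T = 166.84×216 + 893.04×10.2 + 119.32×10.2
T = 46364/1179.2 ≈ 39.32 °C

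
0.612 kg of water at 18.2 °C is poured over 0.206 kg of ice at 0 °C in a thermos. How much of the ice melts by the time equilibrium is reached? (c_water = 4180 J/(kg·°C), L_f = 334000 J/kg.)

Water can give up m c ΔT = 0.612·4180·18.2 = 46559 J before reaching 0 °C.
Melting all 0.206 kg of ice would need 0.206·334000 = 68804 J.
Since 46559 < 68804 J, not all the ice melts; equilibrium is at 0 °C.
m_melted·334000 = 46559  ⇒  m_melted ≈ 0.1394 kg.

m_melted ≈ 0.139 kg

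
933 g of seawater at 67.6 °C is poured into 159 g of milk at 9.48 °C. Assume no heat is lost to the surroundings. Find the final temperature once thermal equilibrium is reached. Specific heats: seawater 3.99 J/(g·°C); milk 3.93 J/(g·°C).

Set heat shed by the hot body equal to heat absorbed by the cold body:
933*3.99*(67.6 − T) = 159*3.93*(T − 9.48)
3722.7(67.6 − T) = 624.87(T − 9.48)
4347.5 T = 257576  ⇒  T ≈ 59.25 °C

T_f ≈ 59.2 °C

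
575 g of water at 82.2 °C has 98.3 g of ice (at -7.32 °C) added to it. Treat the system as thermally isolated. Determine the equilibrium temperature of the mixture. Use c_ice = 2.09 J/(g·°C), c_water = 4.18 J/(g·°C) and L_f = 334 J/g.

T_f ≈ 58.0 °C

Energy balance with sensible and latent terms:
ice -7.32→0 °C: 98.3×2.09×7.32 = 1503.9; melt ice: 98.3×334 = 32832; meltwater 0→T: 98.3×4.18×T = 410.89 T; water cools: 575×4.18×(T − 82.2) = 2403.5(T − 82.2)
2814.4 T = 197568 − 34336 = 163232
T ≈ 58.00 °C — above 0 °C, consistent with complete melting.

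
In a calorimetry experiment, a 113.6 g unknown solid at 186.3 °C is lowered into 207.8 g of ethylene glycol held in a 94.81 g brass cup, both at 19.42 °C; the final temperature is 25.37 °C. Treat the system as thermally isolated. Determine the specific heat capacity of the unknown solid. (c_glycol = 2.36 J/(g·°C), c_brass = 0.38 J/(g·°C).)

c ≈ 0.171 J/(g·°C)

Taking heat into each body as positive, Σ m c ΔT = 0:
113.6×c×(25.37 − 186.3) + 207.8×2.36×(25.37 − 19.42) + 94.81×0.38×(25.37 − 19.42) = 0
-18282 c = -3132.3
c = -3132.3/-18282 ≈ 0.1713 J/(g·°C)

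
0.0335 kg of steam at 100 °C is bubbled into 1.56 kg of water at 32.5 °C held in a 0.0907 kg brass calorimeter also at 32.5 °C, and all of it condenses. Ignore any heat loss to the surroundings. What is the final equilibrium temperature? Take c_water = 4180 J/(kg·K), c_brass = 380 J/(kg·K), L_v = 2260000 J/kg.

T_f ≈ 45.2 °C

Setting the total heat transfer to zero:
condense steam: −0.0335·2260000 = −75710
  condensate cools 100→T: 0.0335·4180·(T − 100) = 140.03(T − 100)
  water warms: 1.56·4180·(T − 32.5) = 6520.8(T − 32.5)
  cup: 34.47(T − 32.5)
6695.3 T = 75710 + 14003 + 213046 = 302759
T ≈ 45.22 °C (< 100 °C, so full condensation is consistent).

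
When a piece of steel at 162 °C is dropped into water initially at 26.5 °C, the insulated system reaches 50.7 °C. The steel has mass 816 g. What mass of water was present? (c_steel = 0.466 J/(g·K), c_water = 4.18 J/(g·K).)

|Q_steel| = |Q_water|:
816×0.466×(162 − 50.7) = m×4.18×(50.7 − 26.5)
101.16 m = 42322  ⇒  m ≈ 418.4 g

m ≈ 418 g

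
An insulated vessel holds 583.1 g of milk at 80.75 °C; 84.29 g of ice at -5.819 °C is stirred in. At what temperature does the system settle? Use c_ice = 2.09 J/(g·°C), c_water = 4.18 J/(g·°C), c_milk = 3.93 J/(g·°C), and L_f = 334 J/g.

Energy conservation, ΣQ = 0:
warm ice to 0 °C: 84.29·2.09·(0 − (-5.819)) = 1025.1; melt ice: 84.29·334 = 28153; meltwater 0→T: 84.29·4.18·T = 352.33 T; milk: 2291.6(T − 80.75)
2643.9 T = 185045 − 29178 = 155867
T ≈ 58.95 °C (positive, so assuming full melt was valid).

T_f ≈ 59.0 °C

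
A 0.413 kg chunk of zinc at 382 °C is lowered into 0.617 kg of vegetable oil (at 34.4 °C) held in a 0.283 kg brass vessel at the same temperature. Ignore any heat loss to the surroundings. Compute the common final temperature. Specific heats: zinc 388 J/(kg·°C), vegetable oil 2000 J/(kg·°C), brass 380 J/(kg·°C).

Conservation of energy gives ΣQ = 0:
0.413×388×(T − 382) + 0.617×2000×(T − 34.4) + 0.283×380×(T − 34.4) = 0
160.24(T − 382) + 1234(T − 34.4) + 107.54(T − 34.4) = 0
1501.8 T = 107362
T = 107362/1501.8 ≈ 71.49 °C

T_f ≈ 71.5 °C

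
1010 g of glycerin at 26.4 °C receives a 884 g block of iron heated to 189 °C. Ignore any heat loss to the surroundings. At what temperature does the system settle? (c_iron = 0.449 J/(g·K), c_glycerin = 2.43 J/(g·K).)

Let T be the final temperature. ΣQ_i = 0:
884×0.449×(T − 189) + 1010×2.43×(T − 26.4) = 0
396.92(T − 189) + 2454.3(T − 26.4) = 0
2851.2 T = 139811
T ≈ 49.04 °C

T_f ≈ 49.0 °C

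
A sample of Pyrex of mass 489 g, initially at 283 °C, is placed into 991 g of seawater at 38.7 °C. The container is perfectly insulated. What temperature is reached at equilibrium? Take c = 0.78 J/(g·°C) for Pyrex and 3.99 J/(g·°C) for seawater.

T_f ≈ 60.2 °C

Net heat exchanged in the isolated system is zero:
489*0.78*(T − 283) + 991*3.99*(T − 38.7) = 0
381.42(T − 283) + 3954.1(T − 38.7) = 0
4335.5 T = 260965
T = 260965 / 4335.5 = 60.2 °C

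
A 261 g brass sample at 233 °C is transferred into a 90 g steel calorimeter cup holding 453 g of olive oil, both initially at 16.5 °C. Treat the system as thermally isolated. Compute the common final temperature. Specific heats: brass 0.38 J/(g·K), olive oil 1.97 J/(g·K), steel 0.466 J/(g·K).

T_f ≈ 37.3 °C

Setting the total heat transfer to zero:
261×0.38×(T − 233) + 453×1.97×(T − 16.5) + 90×0.466×(T − 16.5) = 0
1033.5 T = 38526
T = 38526/1033.5 ≈ 37.28 °C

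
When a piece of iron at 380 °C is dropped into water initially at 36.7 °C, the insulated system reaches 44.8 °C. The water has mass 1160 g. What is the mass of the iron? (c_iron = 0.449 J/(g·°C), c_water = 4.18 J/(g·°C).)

m ≈ 261 g

Heat gained plus heat lost sum to zero:
m×0.449×(44.8 − 380) + 1160×4.18×(44.8 − 36.7) = 0
-150.5 m = -39275
m = -39275/-150.5 ≈ 261 g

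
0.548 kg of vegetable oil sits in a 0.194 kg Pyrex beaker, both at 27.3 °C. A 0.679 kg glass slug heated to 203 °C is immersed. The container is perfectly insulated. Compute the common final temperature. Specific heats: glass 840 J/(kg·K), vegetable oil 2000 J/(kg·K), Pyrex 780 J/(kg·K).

T_f = Σ m_i c_i T_i / Σ m_i c_i:
T_f = (570.36×203 + 1096×27.3 + 151.32×27.3) / (570.36 + 1096 + 151.32)
    = 149835 / 1817.7 ≈ 82.43 °C

T_f ≈ 82.4 °C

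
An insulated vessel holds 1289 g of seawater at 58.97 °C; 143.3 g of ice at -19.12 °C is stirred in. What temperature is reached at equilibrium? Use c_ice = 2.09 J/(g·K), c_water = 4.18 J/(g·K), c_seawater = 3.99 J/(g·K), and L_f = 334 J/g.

T_f ≈ 43.5 °C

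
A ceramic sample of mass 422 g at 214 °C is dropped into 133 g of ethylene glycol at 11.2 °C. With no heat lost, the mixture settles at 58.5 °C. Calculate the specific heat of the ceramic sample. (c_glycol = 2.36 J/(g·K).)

c ≈ 0.226 J/(g·K)

Heat lost by the ceramic sample = heat gained by the glycol:
422×c×(214 − 58.5) = 133×2.36×(58.5 − 11.2)
65621 c = 14847  ⇒  c ≈ 0.2262 J/(g·K)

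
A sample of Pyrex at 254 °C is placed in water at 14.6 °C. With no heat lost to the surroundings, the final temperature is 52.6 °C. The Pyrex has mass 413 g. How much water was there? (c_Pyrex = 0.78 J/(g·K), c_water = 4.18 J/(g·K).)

m ≈ 408 g

Heat lost by the Pyrex = heat gained by the water:
413×0.78×(254 − 52.6) = m×4.18×(52.6 − 14.6)
158.84 m = 64879  ⇒  m ≈ 408.5 g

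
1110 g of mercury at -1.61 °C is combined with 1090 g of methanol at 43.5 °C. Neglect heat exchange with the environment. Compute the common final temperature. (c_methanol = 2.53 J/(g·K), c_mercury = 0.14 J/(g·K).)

Heat lost by the methanol equals heat gained by the mercury:
1090*2.53*(43.5 − T) = 1110*0.14*(T − (-1.61))
2757.7(43.5 − T) = 155.4(T − (-1.61))
2913.1 T = 119710  ⇒  T ≈ 41.09 °C

T_f ≈ 41.1 °C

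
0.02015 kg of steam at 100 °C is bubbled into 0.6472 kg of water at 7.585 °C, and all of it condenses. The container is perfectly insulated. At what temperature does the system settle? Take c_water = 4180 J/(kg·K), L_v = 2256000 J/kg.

T_f ≈ 26.7 °C

Let T be the final temperature. ΣQ_i = 0:
latent heat released on condensation: 0.02015·2256000 = 45458; condensate cools 100→T: 0.02015·4180·(T − 100) = 84.23(T − 100); water warms: 0.6472·4180·(T − 7.585) = 2705.3(T − 7.585)
2789.5 T = 45458 + 8422.7 + 20520 = 74401
T ≈ 26.67 °C — below 100 °C, confirming all the steam condensed.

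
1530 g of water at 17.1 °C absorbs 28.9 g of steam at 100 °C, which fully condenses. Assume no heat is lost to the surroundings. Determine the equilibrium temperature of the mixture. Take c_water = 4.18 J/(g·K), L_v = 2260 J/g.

Let T be the final temperature. ΣQ_i = 0:
condense steam: −28.9×2260 = −65314
  condensate cools 100→T: 28.9×4.18×(T − 100) = 120.8(T − 100)
  water warms: 1530×4.18×(T − 17.1) = 6395.4(T − 17.1)
6516.2 T = 65314 + 12080 + 109361 = 186756
T ≈ 28.66 °C — below 100 °C, confirming all the steam condensed.

T_f ≈ 28.7 °C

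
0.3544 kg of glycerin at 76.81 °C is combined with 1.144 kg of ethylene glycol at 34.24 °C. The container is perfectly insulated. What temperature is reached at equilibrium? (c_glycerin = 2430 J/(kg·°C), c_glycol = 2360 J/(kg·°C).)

Conservation of energy gives ΣQ = 0:
0.3544·2430·(T − 76.81) + 1.144·2360·(T − 34.24) = 0
3561 T = 158591
T = 158591/3561 ≈ 44.54 °C

T_f ≈ 44.5 °C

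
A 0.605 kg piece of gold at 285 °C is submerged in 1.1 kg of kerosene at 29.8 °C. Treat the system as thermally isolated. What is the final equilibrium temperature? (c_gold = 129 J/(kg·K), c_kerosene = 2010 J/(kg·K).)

Heat gained plus heat lost sum to zero:
0.605×129×(T − 285) + 1.1×2010×(T − 29.8) = 0
(78.05 + 2211) T = 78.05×285 + 2211×29.8
T = 88131/2289 ≈ 38.50 °C

T_f ≈ 38.5 °C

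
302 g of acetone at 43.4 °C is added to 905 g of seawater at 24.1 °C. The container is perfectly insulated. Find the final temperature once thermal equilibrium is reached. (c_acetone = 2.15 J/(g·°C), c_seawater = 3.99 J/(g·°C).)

T_f ≈ 27.0 °C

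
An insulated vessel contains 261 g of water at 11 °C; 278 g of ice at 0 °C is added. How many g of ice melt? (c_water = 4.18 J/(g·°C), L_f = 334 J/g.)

m_melted ≈ 35.9 g

Water can give up m c ΔT = 261·4.18·11 = 12001 J before reaching 0 °C.
Melting all 278 g of ice would need 278·334 = 92852 J.
12001 J < 92852 J, so only part of the ice melts and the system sits at 0 °C.
m_melt = 12001 / L_f = 35.93 g.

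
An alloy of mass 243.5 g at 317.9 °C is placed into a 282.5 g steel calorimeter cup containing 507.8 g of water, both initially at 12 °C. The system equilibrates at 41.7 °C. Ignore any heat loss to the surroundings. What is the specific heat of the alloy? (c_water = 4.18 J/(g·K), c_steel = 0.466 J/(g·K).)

Net heat exchanged in the isolated system is zero:
243.5·c·(41.7 − 317.9) + 507.8·4.18·(41.7 − 12) + 282.5·0.466·(41.7 − 12) = 0
-67255 c = -66951
c = -66951/-67255 ≈ 0.9955 J/(g·K)

c ≈ 0.995 J/(g·K)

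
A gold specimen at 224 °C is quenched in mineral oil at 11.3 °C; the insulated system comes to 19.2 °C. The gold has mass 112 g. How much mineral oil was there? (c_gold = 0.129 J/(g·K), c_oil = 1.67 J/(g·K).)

m ≈ 224 g

Heat lost by the gold = heat gained by the oil:
112×0.129×(224 − 19.2) = m×1.67×(19.2 − 11.3)
13.19 m = 2959  ⇒  m ≈ 224.3 g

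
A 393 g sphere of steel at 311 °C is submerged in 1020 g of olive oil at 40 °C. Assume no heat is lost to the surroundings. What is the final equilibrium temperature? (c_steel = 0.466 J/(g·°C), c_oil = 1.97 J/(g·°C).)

T_f = Σ m_i c_i T_i / Σ m_i c_i:
T_f = (183.14×311 + 2009.4×40) / (183.14 + 2009.4)
    = 137332 / 2192.5 ≈ 62.64 °C

T_f ≈ 62.6 °C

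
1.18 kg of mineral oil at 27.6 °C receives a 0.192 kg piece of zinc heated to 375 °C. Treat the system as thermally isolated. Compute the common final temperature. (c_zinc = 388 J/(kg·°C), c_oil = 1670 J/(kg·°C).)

T_f ≈ 40.3 °C

Let T be the final temperature. ΣQ_i = 0:
0.192·388·(T − 375) + 1.18·1670·(T − 27.6) = 0
74.5(T − 375) + 1970.6(T − 27.6) = 0
2045.1 T = 82325
T = 82325/2045.1 ≈ 40.25 °C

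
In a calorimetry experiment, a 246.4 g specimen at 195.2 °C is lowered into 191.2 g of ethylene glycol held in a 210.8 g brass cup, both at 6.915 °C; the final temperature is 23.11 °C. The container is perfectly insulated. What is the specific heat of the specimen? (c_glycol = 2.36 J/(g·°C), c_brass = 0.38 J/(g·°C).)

c ≈ 0.203 J/(g·°C)

Taking heat into each body as positive, Σ m c ΔT = 0:
246.4×c×(23.11 − 195.2) + 191.2×2.36×(23.11 − 6.915) + 210.8×0.38×(23.11 − 6.915) = 0
-42403 c = -8605
c = -8605/-42403 ≈ 0.2029 J/(g·°C)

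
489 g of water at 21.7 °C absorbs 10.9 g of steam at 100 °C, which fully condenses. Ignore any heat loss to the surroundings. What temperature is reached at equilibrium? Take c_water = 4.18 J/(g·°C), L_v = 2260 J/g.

T_f ≈ 35.2 °C

Let T be the final temperature. ΣQ_i = 0:
latent heat released on condensation: 10.9×2260 = 24634
  condensed water 100 °C→T: 45.56(T − 100)
  original water: 2044(T − 21.7)
2089.6 T = 24634 + 4556.2 + 44355 = 73545
T ≈ 35.20 °C, under the boiling point, so the assumption holds.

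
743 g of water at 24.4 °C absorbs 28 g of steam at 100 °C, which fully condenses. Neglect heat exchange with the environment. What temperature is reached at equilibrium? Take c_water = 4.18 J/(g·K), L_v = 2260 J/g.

T_f ≈ 46.8 °C

Setting the total heat transfer to zero:
latent heat released on condensation: 28·2260 = 63280
  condensate cools 100→T: 28·4.18·(T − 100) = 117.04(T − 100)
  original water: 3105.7(T − 24.4)
3222.8 T = 63280 + 11704 + 75780 = 150764
T ≈ 46.78 °C — below 100 °C, confirming all the steam condensed.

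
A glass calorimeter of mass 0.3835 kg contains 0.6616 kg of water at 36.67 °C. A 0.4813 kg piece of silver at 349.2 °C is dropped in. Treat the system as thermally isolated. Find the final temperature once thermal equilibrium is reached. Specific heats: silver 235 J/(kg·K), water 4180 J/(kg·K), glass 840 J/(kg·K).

T_f ≈ 47.7 °C

Heat gained plus heat lost sum to zero:
0.4813×235×(T − 349.2) + 0.6616×4180×(T − 36.67) + 0.3835×840×(T − 36.67) = 0
3200.7 T = 152720
T = 152720 / 3200.7 = 47.7 °C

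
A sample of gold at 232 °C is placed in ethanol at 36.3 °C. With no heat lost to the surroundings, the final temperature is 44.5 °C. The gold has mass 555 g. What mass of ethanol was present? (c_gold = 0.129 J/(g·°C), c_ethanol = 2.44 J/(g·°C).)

m ≈ 671 g

Heat lost by the gold = heat gained by the ethanol:
555·0.129·(232 − 44.5) = m·2.44·(44.5 − 36.3)
20.01 m = 13424  ⇒  m ≈ 670.9 g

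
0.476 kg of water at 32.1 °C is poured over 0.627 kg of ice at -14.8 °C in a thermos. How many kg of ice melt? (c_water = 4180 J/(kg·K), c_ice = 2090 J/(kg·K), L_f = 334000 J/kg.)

Cooling the water to 0 °C releases 0.476·4180·32.1 = 63869 J.
Warming the ice to 0 °C takes 0.627·2090·14.8 = 19394 J, leaving 44474 J for melting.
Melting all 0.627 kg of ice would need 0.627·334000 = 209418 J.
44474 J < 209418 J, so only part of the ice melts and the system sits at 0 °C.
m_melt = 44474 / L_f = 0.1332 kg.

m_melted ≈ 0.133 kg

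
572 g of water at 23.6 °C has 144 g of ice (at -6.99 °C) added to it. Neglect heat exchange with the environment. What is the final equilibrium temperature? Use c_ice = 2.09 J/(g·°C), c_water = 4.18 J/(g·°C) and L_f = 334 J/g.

T_f ≈ 2.1 °C

Energy conservation, ΣQ = 0:
warm ice to 0 °C: 144·2.09·(0 − (-6.99)) = 2103.7; latent heat to melt: 144·334 = 48096; meltwater 0→T: 144·4.18·T = 601.92 T; water: 2391(T − 23.6)
2992.9 T = 56427 − 50200 = 6226.9
T ≈ 2.08 °C — above 0 °C, consistent with complete melting.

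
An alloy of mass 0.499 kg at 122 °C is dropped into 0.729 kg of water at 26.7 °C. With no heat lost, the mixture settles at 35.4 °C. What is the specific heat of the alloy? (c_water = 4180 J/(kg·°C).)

Setting the total heat transfer to zero:
0.499·c·(35.4 − 122) + 0.729·4180·(35.4 − 26.7) = 0
-43.21 c = -26511
c = -26511/-43.21 ≈ 613.5 J/(kg·°C)

c ≈ 613 J/(kg·°C)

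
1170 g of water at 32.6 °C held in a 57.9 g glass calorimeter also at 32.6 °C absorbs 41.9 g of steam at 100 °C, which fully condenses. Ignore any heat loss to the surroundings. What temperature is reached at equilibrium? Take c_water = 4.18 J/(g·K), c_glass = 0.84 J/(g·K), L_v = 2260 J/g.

T_f ≈ 53.4 °C

Energy balance with sensible and latent terms:
steam→water at 100 °C releases m L_v = 41.9·2260 = 94694
  condensate cools 100→T: 41.9·4.18·(T − 100) = 175.14(T − 100)
  water warms: 1170·4.18·(T − 32.6) = 4890.6(T − 32.6)
  cup: 48.64(T − 32.6)
5114.4 T = 94694 + 17514 + 161019 = 273227
T ≈ 53.42 °C (< 100 °C, so full condensation is consistent).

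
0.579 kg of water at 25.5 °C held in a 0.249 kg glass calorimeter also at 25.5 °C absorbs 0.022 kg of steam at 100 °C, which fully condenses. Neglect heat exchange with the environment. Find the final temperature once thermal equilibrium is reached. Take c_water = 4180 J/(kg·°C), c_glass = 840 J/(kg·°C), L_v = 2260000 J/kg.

T_f ≈ 46.3 °C

Energy balance with sensible and latent terms:
condense steam: −0.022×2260000 = −49720; condensate cools 100→T: 0.022×4180×(T − 100) = 91.96(T − 100); original water: 2420.2(T − 25.5); cup: 209.16(T − 25.5)
2721.3 T = 49720 + 9196 + 67049 = 125965
T ≈ 46.29 °C — below 100 °C, confirming all the steam condensed.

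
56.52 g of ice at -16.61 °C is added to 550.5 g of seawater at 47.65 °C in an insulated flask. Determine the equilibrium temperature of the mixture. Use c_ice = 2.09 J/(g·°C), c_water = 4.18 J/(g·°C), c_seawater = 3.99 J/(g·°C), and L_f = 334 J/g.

T_f ≈ 34.5 °C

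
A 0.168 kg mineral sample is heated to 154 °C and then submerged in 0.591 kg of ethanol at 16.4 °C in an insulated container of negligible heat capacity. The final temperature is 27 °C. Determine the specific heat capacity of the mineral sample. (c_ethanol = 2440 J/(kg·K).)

Taking heat into each body as positive, Σ m c ΔT = 0:
0.168×c×(27 − 154) + 0.591×2440×(27 − 16.4) = 0
-21.34 c = -15286
c = -15286/-21.34 ≈ 716.4 J/(kg·K)

c ≈ 716 J/(kg·K)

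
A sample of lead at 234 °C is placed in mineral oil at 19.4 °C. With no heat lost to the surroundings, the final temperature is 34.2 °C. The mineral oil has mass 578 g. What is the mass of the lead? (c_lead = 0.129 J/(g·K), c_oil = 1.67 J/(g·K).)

m ≈ 554 g

Taking heat into each body as positive, Σ m c ΔT = 0:
m·0.129·(34.2 − 234) + 578·1.67·(34.2 − 19.4) = 0
-25.77 m = -14286
m = -14286/-25.77 ≈ 554.3 g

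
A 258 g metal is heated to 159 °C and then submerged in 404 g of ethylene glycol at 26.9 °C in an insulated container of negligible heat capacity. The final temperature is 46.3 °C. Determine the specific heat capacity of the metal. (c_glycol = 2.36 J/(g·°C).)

c ≈ 0.636 J/(g·°C)

m_s c (T_s − T_f) = m_glycol c_glycol (T_f − T_0):
258×c×(159 − 46.3) = 404×2.36×(46.3 − 26.9)
29077 c = 18497  ⇒  c ≈ 0.6361 J/(g·°C)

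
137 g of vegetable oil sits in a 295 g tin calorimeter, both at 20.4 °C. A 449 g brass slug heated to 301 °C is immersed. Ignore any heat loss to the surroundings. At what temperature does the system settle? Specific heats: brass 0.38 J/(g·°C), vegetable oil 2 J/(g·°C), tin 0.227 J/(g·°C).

T_f ≈ 114.0 °C

T_f is the heat-capacity-weighted average of the initial temperatures:
T_f = (170.62*301 + 274*20.4 + 66.97*20.4) / (170.62 + 274 + 66.97)
    = 58312 / 511.59 ≈ 113.98 °C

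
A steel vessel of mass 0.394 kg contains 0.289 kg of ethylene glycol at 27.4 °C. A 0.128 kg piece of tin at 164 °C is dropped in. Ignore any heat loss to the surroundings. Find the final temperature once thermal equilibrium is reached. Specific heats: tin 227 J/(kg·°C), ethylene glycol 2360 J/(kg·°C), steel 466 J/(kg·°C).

T_f ≈ 31.8 °C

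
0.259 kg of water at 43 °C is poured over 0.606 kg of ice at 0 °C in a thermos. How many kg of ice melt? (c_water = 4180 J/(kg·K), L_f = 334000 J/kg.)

Water can give up m c ΔT = 0.259×4180×43 = 46553 J before reaching 0 °C.
Fully melting the ice requires m_ice L_f = 0.606×334000 = 202404 J.
46553 J < 202404 J, so only part of the ice melts and the system sits at 0 °C.
m_melted×334000 = 46553  ⇒  m_melted ≈ 0.1394 kg.

m_melted ≈ 0.139 kg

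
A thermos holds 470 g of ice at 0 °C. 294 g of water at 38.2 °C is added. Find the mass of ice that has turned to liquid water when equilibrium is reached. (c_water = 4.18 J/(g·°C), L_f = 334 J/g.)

Heat available from the water dropping to 0 °C: 294·4.18·38.2 = 46945 J.
Melting all 470 g of ice would need 470·334 = 156980 J.
That's not enough to melt it all — equilibrium is at 0 °C with ice remaining.
m_melt = 46945 / L_f = 140.6 g.

m_melted ≈ 141 g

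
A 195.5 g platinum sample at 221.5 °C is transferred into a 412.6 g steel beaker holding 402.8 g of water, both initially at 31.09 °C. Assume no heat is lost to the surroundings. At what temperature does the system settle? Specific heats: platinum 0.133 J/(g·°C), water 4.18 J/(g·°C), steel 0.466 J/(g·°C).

Energy conservation, ΣQ = 0:
195.5×0.133×(T − 221.5) + 402.8×4.18×(T − 31.09) + 412.6×0.466×(T − 31.09) = 0
26(T − 221.5) + 1683.7(T − 31.09) + 192.27(T − 31.09) = 0
1902 T = 64083
T ≈ 33.69 °C

T_f ≈ 33.7 °C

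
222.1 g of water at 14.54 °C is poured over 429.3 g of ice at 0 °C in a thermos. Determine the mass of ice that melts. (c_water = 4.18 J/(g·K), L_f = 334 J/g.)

m_melted ≈ 40.4 g

Cooling the water to 0 °C releases 222.1·4.18·14.54 = 13499 J.
To melt every bit of ice: 429.3·334 = 143386 J.
13499 J < 143386 J, so only part of the ice melts and the system sits at 0 °C.
m_melted·334 = 13499  ⇒  m_melted ≈ 40.42 g.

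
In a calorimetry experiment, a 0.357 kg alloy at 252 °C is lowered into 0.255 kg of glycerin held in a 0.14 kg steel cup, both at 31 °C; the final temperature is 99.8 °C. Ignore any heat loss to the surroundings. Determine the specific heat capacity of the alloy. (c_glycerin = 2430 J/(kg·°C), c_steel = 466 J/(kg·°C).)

c ≈ 867 J/(kg·°C)

Net heat exchanged in the isolated system is zero:
0.357·c·(99.8 − 252) + 0.255·2430·(99.8 − 31) + 0.14·466·(99.8 − 31) = 0
-54.34 c = -47120
c = -47120/-54.34 ≈ 867.2 J/(kg·°C)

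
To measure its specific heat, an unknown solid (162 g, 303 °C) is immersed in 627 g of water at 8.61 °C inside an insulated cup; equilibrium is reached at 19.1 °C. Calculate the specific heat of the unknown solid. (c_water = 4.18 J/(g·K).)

Conservation of energy gives ΣQ = 0:
162×c×(19.1 − 303) + 627×4.18×(19.1 − 8.61) = 0
-45992 c = -27493
c = -27493/-45992 ≈ 0.5978 J/(g·K)

c ≈ 0.598 J/(g·K)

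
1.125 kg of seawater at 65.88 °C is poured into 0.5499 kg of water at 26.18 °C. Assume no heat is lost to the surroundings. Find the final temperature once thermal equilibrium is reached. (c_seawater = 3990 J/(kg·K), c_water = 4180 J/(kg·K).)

T_f ≈ 52.4 °C

T_f is the heat-capacity-weighted average of the initial temperatures:
T_f = (4488.8*65.88 + 2298.6*26.18) / (4488.8 + 2298.6)
    = 355896 / 6787.3 ≈ 52.44 °C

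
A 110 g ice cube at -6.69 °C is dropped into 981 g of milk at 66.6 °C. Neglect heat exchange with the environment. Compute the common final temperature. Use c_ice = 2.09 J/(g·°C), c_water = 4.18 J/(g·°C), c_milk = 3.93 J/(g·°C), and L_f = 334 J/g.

Conservation of energy gives ΣQ = 0:
ice -6.69→0 °C: 110·2.09·6.69 = 1538
  fusion: m_ice L_f = 110·334 = 36740
  meltwater 0→T: 110·4.18·T = 459.8 T
  milk: 3855.3(T − 66.6)
4315.1 T = 256765 − 38278 = 218487
T ≈ 50.63 °C. Since T > 0 °C, the all-ice-melts assumption holds.

T_f ≈ 50.6 °C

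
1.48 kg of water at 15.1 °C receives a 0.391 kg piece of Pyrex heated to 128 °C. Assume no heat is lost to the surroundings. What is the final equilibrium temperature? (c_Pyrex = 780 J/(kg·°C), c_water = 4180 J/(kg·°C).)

T_f ≈ 20.4 °C

Energy conservation, ΣQ = 0:
0.391·780·(T − 128) + 1.48·4180·(T − 15.1) = 0
304.98(T − 128) + 6186.4(T − 15.1) = 0
6491.4 T = 132452
T = 132452/6491.4 ≈ 20.40 °C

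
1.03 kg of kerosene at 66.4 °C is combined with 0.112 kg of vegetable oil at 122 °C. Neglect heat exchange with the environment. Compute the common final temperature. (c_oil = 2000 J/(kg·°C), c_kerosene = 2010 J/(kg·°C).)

T_f ≈ 71.8 °C

Let T be the final temperature. ΣQ_i = 0:
0.112·2000·(T − 122) + 1.03·2010·(T − 66.4) = 0
224(T − 122) + 2070.3(T − 66.4) = 0
(224 + 2070.3) T = 224·122 + 2070.3·66.4
T ≈ 71.83 °C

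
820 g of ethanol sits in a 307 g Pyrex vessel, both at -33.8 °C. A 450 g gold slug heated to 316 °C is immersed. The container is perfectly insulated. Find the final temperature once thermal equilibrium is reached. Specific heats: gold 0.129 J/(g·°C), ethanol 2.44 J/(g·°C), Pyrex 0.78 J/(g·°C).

T_f ≈ -25.0 °C

Conservation of energy gives ΣQ = 0:
450*0.129*(T − 316) + 820*2.44*(T − (-33.8)) + 307*0.78*(T − (-33.8)) = 0
(58.05 + 2000.8 + 239.46) T = 58.05*316 + 2000.8*(-33.8) + 239.46*(-33.8)
T = -57377/2298.3 ≈ -24.96 °C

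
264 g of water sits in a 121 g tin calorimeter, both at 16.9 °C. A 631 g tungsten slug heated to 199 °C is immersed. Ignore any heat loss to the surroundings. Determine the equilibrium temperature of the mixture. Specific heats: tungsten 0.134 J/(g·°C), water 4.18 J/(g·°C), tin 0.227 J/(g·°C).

T_f ≈ 29.6 °C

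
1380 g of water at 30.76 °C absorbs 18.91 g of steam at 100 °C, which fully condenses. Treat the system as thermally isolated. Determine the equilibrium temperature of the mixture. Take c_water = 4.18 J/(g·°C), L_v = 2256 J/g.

Let T be the final temperature. ΣQ_i = 0:
steam→water at 100 °C releases m L_v = 18.91·2256 = 42661; condensate cools 100→T: 18.91·4.18·(T − 100) = 79.04(T − 100); original water: 5768.4(T − 30.76)
5847.4 T = 42661 + 7904.4 + 177436 = 228001
T ≈ 38.99 °C — below 100 °C, confirming all the steam condensed.

T_f ≈ 39.0 °C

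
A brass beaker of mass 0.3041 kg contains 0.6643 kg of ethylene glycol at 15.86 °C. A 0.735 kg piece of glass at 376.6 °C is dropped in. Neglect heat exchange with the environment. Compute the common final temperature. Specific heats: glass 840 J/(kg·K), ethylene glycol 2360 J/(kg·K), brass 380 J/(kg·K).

T_f = Σ m_i c_i T_i / Σ m_i c_i:
T_f = (617.4·376.6 + 1567.7·15.86 + 115.56·15.86) / (617.4 + 1567.7 + 115.56)
    = 259210 / 2300.7 ≈ 112.67 °C

T_f ≈ 112.7 °C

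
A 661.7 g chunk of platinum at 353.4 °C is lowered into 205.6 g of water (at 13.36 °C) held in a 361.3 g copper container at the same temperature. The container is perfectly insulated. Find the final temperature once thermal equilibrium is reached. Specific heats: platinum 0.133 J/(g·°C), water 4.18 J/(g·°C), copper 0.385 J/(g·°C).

Conservation of energy gives ΣQ = 0:
661.7·0.133·(T − 353.4) + 205.6·4.18·(T − 13.36) + 361.3·0.385·(T − 13.36) = 0
88.01(T − 353.4) + 859.41(T − 13.36) + 139.1(T − 13.36) = 0
(88.01 + 859.41 + 139.1) T = 88.01·353.4 + 859.41·13.36 + 139.1·13.36
T = 44441 / 1086.5 = 40.9 °C

T_f ≈ 40.9 °C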